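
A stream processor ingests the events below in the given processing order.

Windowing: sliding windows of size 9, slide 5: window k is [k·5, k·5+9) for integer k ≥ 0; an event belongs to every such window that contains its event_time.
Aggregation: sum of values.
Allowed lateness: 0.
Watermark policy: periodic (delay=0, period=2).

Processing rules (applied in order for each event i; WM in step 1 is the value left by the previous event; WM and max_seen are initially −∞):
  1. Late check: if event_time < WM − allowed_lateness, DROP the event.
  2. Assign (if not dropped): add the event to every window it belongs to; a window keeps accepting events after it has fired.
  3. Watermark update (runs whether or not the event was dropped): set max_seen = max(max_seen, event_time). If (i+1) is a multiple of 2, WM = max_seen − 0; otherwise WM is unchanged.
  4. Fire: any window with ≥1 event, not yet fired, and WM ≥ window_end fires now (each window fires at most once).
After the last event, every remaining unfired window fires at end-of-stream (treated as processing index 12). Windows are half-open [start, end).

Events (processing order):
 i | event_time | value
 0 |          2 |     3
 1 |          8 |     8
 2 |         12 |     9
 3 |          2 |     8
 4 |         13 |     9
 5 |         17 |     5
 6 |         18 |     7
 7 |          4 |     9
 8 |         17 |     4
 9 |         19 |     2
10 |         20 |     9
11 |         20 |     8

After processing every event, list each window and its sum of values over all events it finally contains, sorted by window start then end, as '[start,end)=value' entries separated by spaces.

[0,9)=11 [5,14)=26 [10,19)=30 [15,24)=31 [20,29)=17

i=0 t=2 v=3: → [0,9); WM=−∞
i=1 t=8 v=8: → [5,14),[0,9); WM=8
i=2 t=12 v=9: → [10,19),[5,14); WM=8
i=3 t=2 v=8: DROP (t<8-0); WM=12; [0,9) fires=11
i=4 t=13 v=9: → [10,19),[5,14); WM=12
i=5 t=17 v=5: → [15,24),[10,19); WM=17; [5,14) fires=26
i=6 t=18 v=7: → [15,24),[10,19); WM=17
i=7 t=4 v=9: DROP (t<17-0); WM=18
i=8 t=17 v=4: DROP (t<18-0); WM=18
i=9 t=19 v=2: → [15,24); WM=19; [10,19) fires=30
i=10 t=20 v=9: → [20,29),[15,24); WM=19
i=11 t=20 v=8: → [20,29),[15,24); WM=20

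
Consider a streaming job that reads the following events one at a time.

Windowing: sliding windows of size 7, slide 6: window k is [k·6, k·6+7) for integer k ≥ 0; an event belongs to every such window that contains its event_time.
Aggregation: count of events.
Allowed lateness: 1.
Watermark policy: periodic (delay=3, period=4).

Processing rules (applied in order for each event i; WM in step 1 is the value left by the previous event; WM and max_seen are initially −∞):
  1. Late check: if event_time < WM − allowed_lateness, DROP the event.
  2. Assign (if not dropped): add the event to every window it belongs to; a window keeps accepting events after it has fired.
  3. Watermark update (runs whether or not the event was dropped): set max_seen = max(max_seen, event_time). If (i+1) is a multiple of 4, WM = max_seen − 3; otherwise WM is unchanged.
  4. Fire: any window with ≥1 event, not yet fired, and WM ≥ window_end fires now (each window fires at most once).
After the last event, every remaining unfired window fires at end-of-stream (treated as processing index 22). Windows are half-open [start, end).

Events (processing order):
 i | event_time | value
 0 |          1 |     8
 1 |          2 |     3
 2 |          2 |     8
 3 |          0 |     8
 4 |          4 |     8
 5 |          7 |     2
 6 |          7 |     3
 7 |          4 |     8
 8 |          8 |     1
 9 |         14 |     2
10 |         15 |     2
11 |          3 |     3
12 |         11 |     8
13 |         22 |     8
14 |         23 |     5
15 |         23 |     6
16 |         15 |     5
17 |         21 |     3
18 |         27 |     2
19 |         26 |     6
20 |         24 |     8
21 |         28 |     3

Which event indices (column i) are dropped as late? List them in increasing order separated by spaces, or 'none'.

16

i=0 t=1 v=8: → [0,7); WM=−∞
i=1 t=2 v=3: → [0,7); WM=−∞
i=2 t=2 v=8: → [0,7); WM=−∞
i=3 t=0 v=8: → [0,7); WM=-1
i=4 t=4 v=8: → [0,7); WM=-1
i=5 t=7 v=2: → [6,13); WM=-1
i=6 t=7 v=3: → [6,13); WM=-1
i=7 t=4 v=8: → [0,7); WM=4
i=8 t=8 v=1: → [6,13); WM=4
i=9 t=14 v=2: → [12,19); WM=4
i=10 t=15 v=2: → [12,19); WM=4
i=11 t=3 v=3: → [0,7); WM=12; [0,7) fires=7
i=12 t=11 v=8: → [6,13); WM=12
i=13 t=22 v=8: → [18,25); WM=12
i=14 t=23 v=5: → [18,25); WM=12
i=15 t=23 v=6: → [18,25); WM=20; [6,13) fires=4 [12,19) fires=2
i=16 t=15 v=5: DROP (t<20-1); WM=20
i=17 t=21 v=3: → [18,25); WM=20
i=18 t=27 v=2: → [24,31); WM=20
i=19 t=26 v=6: → [24,31); WM=24
i=20 t=24 v=8: → [24,31),[18,25); WM=24
i=21 t=28 v=3: → [24,31); WM=24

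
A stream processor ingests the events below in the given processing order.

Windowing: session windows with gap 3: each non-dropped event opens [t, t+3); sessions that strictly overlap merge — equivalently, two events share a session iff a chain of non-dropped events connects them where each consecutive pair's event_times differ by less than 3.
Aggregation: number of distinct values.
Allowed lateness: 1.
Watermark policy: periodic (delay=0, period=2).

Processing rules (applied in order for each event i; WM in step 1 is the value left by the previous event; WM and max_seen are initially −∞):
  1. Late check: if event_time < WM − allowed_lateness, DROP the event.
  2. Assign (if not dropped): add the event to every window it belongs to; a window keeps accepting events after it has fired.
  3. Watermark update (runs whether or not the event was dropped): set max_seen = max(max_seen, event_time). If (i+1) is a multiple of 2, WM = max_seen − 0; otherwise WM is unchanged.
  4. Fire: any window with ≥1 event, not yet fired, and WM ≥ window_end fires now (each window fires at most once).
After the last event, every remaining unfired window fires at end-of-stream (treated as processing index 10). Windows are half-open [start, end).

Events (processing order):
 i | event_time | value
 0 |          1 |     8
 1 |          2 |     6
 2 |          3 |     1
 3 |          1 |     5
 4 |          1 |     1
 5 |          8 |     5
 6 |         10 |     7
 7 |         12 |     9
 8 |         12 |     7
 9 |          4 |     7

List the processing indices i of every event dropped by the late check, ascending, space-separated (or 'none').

4 9

i=0 t=1 v=8: → [1,4); WM=−∞
i=1 t=2 v=6: → [1,5); WM=2
i=2 t=3 v=1: → [1,6); WM=2
i=3 t=1 v=5: → [1,6); WM=3
i=4 t=1 v=1: DROP (t<3-1); WM=3
i=5 t=8 v=5: → [8,11); WM=8
i=6 t=10 v=7: → [8,13); WM=8
i=7 t=12 v=9: → [8,15); WM=12
i=8 t=12 v=7: → [8,15); WM=12
i=9 t=4 v=7: DROP (t<12-1); WM=12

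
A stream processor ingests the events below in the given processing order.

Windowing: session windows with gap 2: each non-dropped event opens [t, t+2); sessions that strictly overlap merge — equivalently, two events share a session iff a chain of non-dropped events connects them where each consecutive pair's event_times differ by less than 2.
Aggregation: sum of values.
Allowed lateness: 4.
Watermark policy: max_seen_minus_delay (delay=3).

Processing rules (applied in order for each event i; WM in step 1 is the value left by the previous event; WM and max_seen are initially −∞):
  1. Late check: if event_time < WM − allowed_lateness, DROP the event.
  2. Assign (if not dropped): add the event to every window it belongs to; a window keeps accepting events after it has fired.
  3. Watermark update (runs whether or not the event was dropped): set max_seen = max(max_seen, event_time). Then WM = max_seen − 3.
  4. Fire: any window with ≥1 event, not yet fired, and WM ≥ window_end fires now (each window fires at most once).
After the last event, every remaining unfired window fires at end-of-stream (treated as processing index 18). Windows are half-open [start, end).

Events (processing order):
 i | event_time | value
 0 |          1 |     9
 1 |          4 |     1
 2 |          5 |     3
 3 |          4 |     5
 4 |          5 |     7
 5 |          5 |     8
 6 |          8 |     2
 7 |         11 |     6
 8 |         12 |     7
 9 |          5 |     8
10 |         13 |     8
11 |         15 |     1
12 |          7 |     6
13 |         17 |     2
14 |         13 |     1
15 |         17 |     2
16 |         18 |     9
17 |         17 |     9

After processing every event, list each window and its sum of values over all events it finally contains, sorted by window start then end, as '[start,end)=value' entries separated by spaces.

i=0 t=1 v=9: → [1,3); WM=-2
i=1 t=4 v=1: → [4,6); WM=1
i=2 t=5 v=3: → [4,7); WM=2
i=3 t=4 v=5: → [4,7); WM=2
i=4 t=5 v=7: → [4,7); WM=2
i=5 t=5 v=8: → [4,7); WM=2
i=6 t=8 v=2: → [8,10); WM=5
i=7 t=11 v=6: → [11,13); WM=8
i=8 t=12 v=7: → [11,14); WM=9
i=9 t=5 v=8: → [4,7); WM=9
i=10 t=13 v=8: → [11,15); WM=10
i=11 t=15 v=1: → [15,17); WM=12
i=12 t=7 v=6: DROP (t<12-4); WM=12
i=13 t=17 v=2: → [17,19); WM=14
i=14 t=13 v=1: → [11,15); WM=14
i=15 t=17 v=2: → [17,19); WM=14
i=16 t=18 v=9: → [17,20); WM=15
i=17 t=17 v=9: → [17,20); WM=15

[1,3)=9 [4,7)=32 [8,10)=2 [11,15)=22 [15,17)=1 [17,20)=22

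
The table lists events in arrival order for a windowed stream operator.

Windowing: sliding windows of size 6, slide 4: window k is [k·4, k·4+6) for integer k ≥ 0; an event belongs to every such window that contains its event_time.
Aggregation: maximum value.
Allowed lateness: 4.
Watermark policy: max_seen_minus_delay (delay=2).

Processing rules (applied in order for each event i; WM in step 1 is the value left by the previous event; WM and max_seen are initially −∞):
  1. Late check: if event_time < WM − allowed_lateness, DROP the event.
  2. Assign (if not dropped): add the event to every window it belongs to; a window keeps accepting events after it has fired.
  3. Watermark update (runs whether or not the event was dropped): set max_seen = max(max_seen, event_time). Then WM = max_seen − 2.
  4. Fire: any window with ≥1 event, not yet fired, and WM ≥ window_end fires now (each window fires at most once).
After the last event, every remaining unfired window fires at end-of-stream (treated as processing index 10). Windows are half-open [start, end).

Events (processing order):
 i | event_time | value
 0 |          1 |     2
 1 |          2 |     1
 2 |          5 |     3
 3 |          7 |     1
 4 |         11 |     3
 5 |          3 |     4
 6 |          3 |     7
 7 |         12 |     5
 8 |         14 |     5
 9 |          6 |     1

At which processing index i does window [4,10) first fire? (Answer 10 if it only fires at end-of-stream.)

7

i=0 t=1 v=2: → [0,6); WM=-1
i=1 t=2 v=1: → [0,6); WM=0
i=2 t=5 v=3: → [4,10),[0,6); WM=3
i=3 t=7 v=1: → [4,10); WM=5
i=4 t=11 v=3: → [8,14); WM=9; [0,6) fires=3
i=5 t=3 v=4: DROP (t<9-4); WM=9
i=6 t=3 v=7: DROP (t<9-4); WM=9
i=7 t=12 v=5: → [12,18),[8,14); WM=10; [4,10) fires=3
i=8 t=14 v=5: → [12,18); WM=12
i=9 t=6 v=1: DROP (t<12-4); WM=12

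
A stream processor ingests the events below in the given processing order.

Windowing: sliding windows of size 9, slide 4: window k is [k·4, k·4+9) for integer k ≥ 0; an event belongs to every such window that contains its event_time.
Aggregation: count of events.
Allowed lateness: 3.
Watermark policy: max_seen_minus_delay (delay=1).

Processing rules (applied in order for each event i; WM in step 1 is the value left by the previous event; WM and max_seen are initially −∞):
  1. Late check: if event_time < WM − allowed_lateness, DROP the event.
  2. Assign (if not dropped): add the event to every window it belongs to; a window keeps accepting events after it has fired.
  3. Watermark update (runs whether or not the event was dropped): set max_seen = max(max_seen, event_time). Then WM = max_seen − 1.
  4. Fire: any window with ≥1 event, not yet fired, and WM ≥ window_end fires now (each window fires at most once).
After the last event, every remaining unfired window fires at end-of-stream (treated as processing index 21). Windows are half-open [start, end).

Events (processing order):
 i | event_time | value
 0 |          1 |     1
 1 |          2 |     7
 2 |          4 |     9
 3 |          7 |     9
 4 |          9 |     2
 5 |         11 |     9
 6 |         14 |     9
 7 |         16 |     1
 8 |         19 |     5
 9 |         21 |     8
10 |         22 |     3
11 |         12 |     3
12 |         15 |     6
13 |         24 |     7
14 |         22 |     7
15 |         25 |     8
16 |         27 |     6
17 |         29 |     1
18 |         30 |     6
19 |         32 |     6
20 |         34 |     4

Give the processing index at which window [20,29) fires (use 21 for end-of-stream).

18

i=0 t=1 v=1: → [0,9); WM=0
i=1 t=2 v=7: → [0,9); WM=1
i=2 t=4 v=9: → [4,13),[0,9); WM=3
i=3 t=7 v=9: → [4,13),[0,9); WM=6
i=4 t=9 v=2: → [8,17),[4,13); WM=8
i=5 t=11 v=9: → [8,17),[4,13); WM=10; [0,9) fires=4
i=6 t=14 v=9: → [12,21),[8,17); WM=13; [4,13) fires=4
i=7 t=16 v=1: → [16,25),[12,21),[8,17); WM=15
i=8 t=19 v=5: → [16,25),[12,21); WM=18; [8,17) fires=4
i=9 t=21 v=8: → [20,29),[16,25); WM=20
i=10 t=22 v=3: → [20,29),[16,25); WM=21; [12,21) fires=3
i=11 t=12 v=3: DROP (t<21-3); WM=21
i=12 t=15 v=6: DROP (t<21-3); WM=21
i=13 t=24 v=7: → [24,33),[20,29),[16,25); WM=23
i=14 t=22 v=7: → [20,29),[16,25); WM=23
i=15 t=25 v=8: → [24,33),[20,29); WM=24
i=16 t=27 v=6: → [24,33),[20,29); WM=26; [16,25) fires=6
i=17 t=29 v=1: → [28,37),[24,33); WM=28
i=18 t=30 v=6: → [28,37),[24,33); WM=29; [20,29) fires=6
i=19 t=32 v=6: → [32,41),[28,37),[24,33); WM=31
i=20 t=34 v=4: → [32,41),[28,37); WM=33; [24,33) fires=6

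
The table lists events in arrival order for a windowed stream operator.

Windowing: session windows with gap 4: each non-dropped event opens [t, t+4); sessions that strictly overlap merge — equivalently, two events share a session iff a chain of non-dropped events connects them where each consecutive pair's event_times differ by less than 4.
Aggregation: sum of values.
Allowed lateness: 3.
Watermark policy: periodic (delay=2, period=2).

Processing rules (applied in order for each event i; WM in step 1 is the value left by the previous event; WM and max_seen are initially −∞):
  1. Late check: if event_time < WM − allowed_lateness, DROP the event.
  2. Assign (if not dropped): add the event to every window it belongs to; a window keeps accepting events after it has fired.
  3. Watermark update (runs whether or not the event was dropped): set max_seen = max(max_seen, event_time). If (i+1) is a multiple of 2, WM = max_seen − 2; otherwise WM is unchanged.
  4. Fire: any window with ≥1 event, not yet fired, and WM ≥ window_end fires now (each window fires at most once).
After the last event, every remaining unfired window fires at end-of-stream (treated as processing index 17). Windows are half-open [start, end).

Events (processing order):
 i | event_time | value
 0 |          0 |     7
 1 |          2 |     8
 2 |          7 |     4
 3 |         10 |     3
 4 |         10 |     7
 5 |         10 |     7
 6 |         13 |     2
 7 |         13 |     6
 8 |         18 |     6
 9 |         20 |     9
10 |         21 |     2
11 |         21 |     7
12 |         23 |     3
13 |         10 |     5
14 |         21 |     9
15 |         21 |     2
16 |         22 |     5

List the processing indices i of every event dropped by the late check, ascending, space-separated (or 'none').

13

i=0 t=0 v=7: → [0,4); WM=−∞
i=1 t=2 v=8: → [0,6); WM=0
i=2 t=7 v=4: → [7,11); WM=0
i=3 t=10 v=3: → [7,14); WM=8
i=4 t=10 v=7: → [7,14); WM=8
i=5 t=10 v=7: → [7,14); WM=8
i=6 t=13 v=2: → [7,17); WM=8
i=7 t=13 v=6: → [7,17); WM=11
i=8 t=18 v=6: → [18,22); WM=11
i=9 t=20 v=9: → [18,24); WM=18
i=10 t=21 v=2: → [18,25); WM=18
i=11 t=21 v=7: → [18,25); WM=19
i=12 t=23 v=3: → [18,27); WM=19
i=13 t=10 v=5: DROP (t<19-3); WM=21
i=14 t=21 v=9: → [18,27); WM=21
i=15 t=21 v=2: → [18,27); WM=21
i=16 t=22 v=5: → [18,27); WM=21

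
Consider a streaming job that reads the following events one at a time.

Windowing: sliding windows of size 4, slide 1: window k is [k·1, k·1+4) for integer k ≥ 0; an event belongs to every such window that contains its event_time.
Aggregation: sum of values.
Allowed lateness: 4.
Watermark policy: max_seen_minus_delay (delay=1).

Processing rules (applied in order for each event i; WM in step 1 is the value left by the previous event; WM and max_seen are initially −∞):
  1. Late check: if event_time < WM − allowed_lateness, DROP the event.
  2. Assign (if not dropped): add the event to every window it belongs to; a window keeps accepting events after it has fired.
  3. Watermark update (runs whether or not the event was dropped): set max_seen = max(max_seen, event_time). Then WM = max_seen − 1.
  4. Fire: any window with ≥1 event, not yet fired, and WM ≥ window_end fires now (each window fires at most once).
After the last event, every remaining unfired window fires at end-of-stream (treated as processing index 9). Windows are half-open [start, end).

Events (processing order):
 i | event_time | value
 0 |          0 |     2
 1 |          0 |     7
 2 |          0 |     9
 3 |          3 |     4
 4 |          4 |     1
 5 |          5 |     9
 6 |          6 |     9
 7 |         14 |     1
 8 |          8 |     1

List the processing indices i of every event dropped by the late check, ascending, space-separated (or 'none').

i=0 t=0 v=2: → [0,4); WM=-1
i=1 t=0 v=7: → [0,4); WM=-1
i=2 t=0 v=9: → [0,4); WM=-1
i=3 t=3 v=4: → [3,7),[2,6),[1,5),[0,4); WM=2
i=4 t=4 v=1: → [4,8),[3,7),[2,6),[1,5); WM=3
i=5 t=5 v=9: → [5,9),[4,8),[3,7),[2,6); WM=4; [0,4) fires=22
i=6 t=6 v=9: → [6,10),[5,9),[4,8),[3,7); WM=5; [1,5) fires=5
i=7 t=14 v=1: → [14,18),[13,17),[12,16),[11,15); WM=13; [2,6) fires=14 [3,7) fires=23 [4,8) fires=19 [5,9) fires=18 [6,10) fires=9
i=8 t=8 v=1: DROP (t<13-4); WM=13

8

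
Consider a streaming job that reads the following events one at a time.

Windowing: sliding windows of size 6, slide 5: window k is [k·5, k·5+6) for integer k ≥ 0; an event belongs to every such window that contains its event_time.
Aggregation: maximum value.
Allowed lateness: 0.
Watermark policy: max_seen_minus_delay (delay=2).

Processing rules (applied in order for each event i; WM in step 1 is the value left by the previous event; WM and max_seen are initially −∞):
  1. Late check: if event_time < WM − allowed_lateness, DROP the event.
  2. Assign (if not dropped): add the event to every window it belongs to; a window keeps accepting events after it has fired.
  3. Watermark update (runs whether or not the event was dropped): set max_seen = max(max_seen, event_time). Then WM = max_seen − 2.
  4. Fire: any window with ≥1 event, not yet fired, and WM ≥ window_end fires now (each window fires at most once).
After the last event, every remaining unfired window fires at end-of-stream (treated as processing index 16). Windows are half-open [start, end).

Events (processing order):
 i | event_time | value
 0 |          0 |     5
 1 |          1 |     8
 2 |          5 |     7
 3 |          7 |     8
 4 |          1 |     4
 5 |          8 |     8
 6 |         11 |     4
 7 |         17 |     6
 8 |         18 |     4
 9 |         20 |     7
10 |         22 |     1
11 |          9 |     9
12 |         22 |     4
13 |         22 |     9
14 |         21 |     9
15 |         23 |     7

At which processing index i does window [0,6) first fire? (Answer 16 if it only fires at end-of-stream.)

i=0 t=0 v=5: → [0,6); WM=-2
i=1 t=1 v=8: → [0,6); WM=-1
i=2 t=5 v=7: → [5,11),[0,6); WM=3
i=3 t=7 v=8: → [5,11); WM=5
i=4 t=1 v=4: DROP (t<5-0); WM=5
i=5 t=8 v=8: → [5,11); WM=6; [0,6) fires=8
i=6 t=11 v=4: → [10,16); WM=9
i=7 t=17 v=6: → [15,21); WM=15; [5,11) fires=8
i=8 t=18 v=4: → [15,21); WM=16; [10,16) fires=4
i=9 t=20 v=7: → [20,26),[15,21); WM=18
i=10 t=22 v=1: → [20,26); WM=20
i=11 t=9 v=9: DROP (t<20-0); WM=20
i=12 t=22 v=4: → [20,26); WM=20
i=13 t=22 v=9: → [20,26); WM=20
i=14 t=21 v=9: → [20,26); WM=20
i=15 t=23 v=7: → [20,26); WM=21; [15,21) fires=7

5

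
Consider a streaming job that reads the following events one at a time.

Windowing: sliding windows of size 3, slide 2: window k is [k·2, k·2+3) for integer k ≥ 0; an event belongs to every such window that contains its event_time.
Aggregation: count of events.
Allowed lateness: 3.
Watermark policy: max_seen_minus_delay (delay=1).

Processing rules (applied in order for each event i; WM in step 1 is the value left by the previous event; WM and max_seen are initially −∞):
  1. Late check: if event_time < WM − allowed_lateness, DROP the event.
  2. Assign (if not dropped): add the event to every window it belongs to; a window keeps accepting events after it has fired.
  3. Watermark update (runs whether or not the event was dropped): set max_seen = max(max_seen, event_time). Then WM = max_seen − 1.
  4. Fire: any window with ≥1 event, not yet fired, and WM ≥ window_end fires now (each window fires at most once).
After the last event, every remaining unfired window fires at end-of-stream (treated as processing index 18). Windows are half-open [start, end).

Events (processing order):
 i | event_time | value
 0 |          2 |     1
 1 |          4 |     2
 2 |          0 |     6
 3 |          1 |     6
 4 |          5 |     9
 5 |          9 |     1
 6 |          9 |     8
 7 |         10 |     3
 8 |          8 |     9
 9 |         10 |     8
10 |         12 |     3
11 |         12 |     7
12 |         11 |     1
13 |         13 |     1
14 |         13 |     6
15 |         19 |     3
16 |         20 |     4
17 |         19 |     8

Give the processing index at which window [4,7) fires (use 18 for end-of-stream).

5

i=0 t=2 v=1: → [2,5),[0,3); WM=1
i=1 t=4 v=2: → [4,7),[2,5); WM=3; [0,3) fires=1
i=2 t=0 v=6: → [0,3); WM=3
i=3 t=1 v=6: → [0,3); WM=3
i=4 t=5 v=9: → [4,7); WM=4
i=5 t=9 v=1: → [8,11); WM=8; [2,5) fires=2 [4,7) fires=2
i=6 t=9 v=8: → [8,11); WM=8
i=7 t=10 v=3: → [10,13),[8,11); WM=9
i=8 t=8 v=9: → [8,11),[6,9); WM=9; [6,9) fires=1
i=9 t=10 v=8: → [10,13),[8,11); WM=9
i=10 t=12 v=3: → [12,15),[10,13); WM=11; [8,11) fires=5
i=11 t=12 v=7: → [12,15),[10,13); WM=11
i=12 t=11 v=1: → [10,13); WM=11
i=13 t=13 v=1: → [12,15); WM=12
i=14 t=13 v=6: → [12,15); WM=12
i=15 t=19 v=3: → [18,21); WM=18; [10,13) fires=5 [12,15) fires=4
i=16 t=20 v=4: → [20,23),[18,21); WM=19
i=17 t=19 v=8: → [18,21); WM=19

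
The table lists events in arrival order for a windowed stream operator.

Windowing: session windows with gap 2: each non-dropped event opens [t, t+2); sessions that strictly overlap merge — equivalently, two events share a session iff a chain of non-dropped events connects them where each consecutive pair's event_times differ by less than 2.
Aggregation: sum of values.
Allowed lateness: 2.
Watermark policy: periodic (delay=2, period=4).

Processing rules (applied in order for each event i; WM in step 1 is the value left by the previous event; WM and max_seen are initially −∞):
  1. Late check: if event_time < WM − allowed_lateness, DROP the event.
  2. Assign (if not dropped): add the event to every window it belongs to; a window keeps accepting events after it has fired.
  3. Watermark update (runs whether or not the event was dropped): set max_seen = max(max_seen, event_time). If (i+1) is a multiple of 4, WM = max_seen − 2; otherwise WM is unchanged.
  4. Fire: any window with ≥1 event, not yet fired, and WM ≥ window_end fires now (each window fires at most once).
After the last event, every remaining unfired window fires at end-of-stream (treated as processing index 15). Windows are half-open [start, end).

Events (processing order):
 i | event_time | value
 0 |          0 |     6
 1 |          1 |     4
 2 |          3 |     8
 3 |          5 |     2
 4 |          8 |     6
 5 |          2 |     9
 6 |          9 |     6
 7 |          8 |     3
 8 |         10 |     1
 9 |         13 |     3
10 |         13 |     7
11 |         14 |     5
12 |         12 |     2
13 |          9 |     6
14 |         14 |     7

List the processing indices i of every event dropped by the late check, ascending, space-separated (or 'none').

i=0 t=0 v=6: → [0,2); WM=−∞
i=1 t=1 v=4: → [0,3); WM=−∞
i=2 t=3 v=8: → [3,5); WM=−∞
i=3 t=5 v=2: → [5,7); WM=3
i=4 t=8 v=6: → [8,10); WM=3
i=5 t=2 v=9: → [0,5); WM=3
i=6 t=9 v=6: → [8,11); WM=3
i=7 t=8 v=3: → [8,11); WM=7
i=8 t=10 v=1: → [8,12); WM=7
i=9 t=13 v=3: → [13,15); WM=7
i=10 t=13 v=7: → [13,15); WM=7
i=11 t=14 v=5: → [13,16); WM=12
i=12 t=12 v=2: → [12,16); WM=12
i=13 t=9 v=6: DROP (t<12-2); WM=12
i=14 t=14 v=7: → [12,16); WM=12

13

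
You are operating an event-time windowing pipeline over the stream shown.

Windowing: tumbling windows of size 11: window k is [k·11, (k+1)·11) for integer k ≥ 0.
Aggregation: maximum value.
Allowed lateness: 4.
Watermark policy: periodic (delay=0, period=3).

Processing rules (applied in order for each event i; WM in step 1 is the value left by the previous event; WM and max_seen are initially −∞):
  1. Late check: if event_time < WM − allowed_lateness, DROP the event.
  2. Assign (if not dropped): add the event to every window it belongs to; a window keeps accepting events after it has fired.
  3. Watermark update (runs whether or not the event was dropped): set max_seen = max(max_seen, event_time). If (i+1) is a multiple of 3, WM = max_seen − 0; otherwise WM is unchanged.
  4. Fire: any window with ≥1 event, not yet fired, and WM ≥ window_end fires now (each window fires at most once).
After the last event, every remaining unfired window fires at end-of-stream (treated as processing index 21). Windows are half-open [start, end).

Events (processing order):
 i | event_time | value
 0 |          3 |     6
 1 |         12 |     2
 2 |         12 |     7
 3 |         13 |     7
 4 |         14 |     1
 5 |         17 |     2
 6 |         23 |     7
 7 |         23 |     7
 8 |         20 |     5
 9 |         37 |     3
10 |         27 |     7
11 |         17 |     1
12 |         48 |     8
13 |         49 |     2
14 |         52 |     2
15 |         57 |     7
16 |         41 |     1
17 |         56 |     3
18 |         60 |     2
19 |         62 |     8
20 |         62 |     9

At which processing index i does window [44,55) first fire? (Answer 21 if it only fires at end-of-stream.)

i=0 t=3 v=6: → [0,11); WM=−∞
i=1 t=12 v=2: → [11,22); WM=−∞
i=2 t=12 v=7: → [11,22); WM=12; [0,11) fires=6
i=3 t=13 v=7: → [11,22); WM=12
i=4 t=14 v=1: → [11,22); WM=12
i=5 t=17 v=2: → [11,22); WM=17
i=6 t=23 v=7: → [22,33); WM=17
i=7 t=23 v=7: → [22,33); WM=17
i=8 t=20 v=5: → [11,22); WM=23; [11,22) fires=7
i=9 t=37 v=3: → [33,44); WM=23
i=10 t=27 v=7: → [22,33); WM=23
i=11 t=17 v=1: DROP (t<23-4); WM=37; [22,33) fires=7
i=12 t=48 v=8: → [44,55); WM=37
i=13 t=49 v=2: → [44,55); WM=37
i=14 t=52 v=2: → [44,55); WM=52; [33,44) fires=3
i=15 t=57 v=7: → [55,66); WM=52
i=16 t=41 v=1: DROP (t<52-4); WM=52
i=17 t=56 v=3: → [55,66); WM=57; [44,55) fires=8
i=18 t=60 v=2: → [55,66); WM=57
i=19 t=62 v=8: → [55,66); WM=57
i=20 t=62 v=9: → [55,66); WM=62

17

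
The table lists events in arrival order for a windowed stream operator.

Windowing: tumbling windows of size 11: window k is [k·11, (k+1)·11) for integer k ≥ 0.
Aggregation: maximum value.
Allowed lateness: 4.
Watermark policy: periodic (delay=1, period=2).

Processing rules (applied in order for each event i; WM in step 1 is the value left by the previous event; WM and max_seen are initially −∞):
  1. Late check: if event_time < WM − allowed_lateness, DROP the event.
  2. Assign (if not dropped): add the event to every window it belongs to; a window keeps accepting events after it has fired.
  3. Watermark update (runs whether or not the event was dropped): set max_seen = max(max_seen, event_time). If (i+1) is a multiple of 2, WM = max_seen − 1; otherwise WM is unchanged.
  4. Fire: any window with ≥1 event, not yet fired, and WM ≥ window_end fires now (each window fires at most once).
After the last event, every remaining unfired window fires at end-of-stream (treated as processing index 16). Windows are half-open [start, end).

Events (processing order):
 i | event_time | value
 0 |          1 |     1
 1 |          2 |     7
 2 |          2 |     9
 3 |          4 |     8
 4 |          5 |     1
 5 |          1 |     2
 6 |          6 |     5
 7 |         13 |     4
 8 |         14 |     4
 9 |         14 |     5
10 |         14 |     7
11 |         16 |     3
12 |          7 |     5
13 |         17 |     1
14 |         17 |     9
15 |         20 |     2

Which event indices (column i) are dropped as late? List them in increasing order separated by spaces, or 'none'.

12

i=0 t=1 v=1: → [0,11); WM=−∞
i=1 t=2 v=7: → [0,11); WM=1
i=2 t=2 v=9: → [0,11); WM=1
i=3 t=4 v=8: → [0,11); WM=3
i=4 t=5 v=1: → [0,11); WM=3
i=5 t=1 v=2: → [0,11); WM=4
i=6 t=6 v=5: → [0,11); WM=4
i=7 t=13 v=4: → [11,22); WM=12; [0,11) fires=9
i=8 t=14 v=4: → [11,22); WM=12
i=9 t=14 v=5: → [11,22); WM=13
i=10 t=14 v=7: → [11,22); WM=13
i=11 t=16 v=3: → [11,22); WM=15
i=12 t=7 v=5: DROP (t<15-4); WM=15
i=13 t=17 v=1: → [11,22); WM=16
i=14 t=17 v=9: → [11,22); WM=16
i=15 t=20 v=2: → [11,22); WM=19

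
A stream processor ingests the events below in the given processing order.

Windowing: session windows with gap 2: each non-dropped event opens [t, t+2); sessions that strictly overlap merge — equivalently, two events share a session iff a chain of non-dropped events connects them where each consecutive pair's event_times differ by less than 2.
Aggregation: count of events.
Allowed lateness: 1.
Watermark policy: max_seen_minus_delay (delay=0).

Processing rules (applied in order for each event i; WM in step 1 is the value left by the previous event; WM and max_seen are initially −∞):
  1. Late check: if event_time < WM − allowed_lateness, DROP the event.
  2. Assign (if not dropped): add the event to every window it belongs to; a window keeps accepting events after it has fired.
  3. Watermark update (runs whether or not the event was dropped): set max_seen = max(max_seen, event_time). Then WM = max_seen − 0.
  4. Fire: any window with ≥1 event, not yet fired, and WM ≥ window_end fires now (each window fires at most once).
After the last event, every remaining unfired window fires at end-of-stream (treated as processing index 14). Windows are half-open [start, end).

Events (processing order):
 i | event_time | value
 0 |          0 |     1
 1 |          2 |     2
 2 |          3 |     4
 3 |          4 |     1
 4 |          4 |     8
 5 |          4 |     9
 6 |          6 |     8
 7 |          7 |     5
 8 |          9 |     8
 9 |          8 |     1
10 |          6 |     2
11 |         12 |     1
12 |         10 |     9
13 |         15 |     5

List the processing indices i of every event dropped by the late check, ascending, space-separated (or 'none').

i=0 t=0 v=1: → [0,2); WM=0
i=1 t=2 v=2: → [2,4); WM=2
i=2 t=3 v=4: → [2,5); WM=3
i=3 t=4 v=1: → [2,6); WM=4
i=4 t=4 v=8: → [2,6); WM=4
i=5 t=4 v=9: → [2,6); WM=4
i=6 t=6 v=8: → [6,8); WM=6
i=7 t=7 v=5: → [6,9); WM=7
i=8 t=9 v=8: → [9,11); WM=9
i=9 t=8 v=1: → [6,11); WM=9
i=10 t=6 v=2: DROP (t<9-1); WM=9
i=11 t=12 v=1: → [12,14); WM=12
i=12 t=10 v=9: DROP (t<12-1); WM=12
i=13 t=15 v=5: → [15,17); WM=15

10 12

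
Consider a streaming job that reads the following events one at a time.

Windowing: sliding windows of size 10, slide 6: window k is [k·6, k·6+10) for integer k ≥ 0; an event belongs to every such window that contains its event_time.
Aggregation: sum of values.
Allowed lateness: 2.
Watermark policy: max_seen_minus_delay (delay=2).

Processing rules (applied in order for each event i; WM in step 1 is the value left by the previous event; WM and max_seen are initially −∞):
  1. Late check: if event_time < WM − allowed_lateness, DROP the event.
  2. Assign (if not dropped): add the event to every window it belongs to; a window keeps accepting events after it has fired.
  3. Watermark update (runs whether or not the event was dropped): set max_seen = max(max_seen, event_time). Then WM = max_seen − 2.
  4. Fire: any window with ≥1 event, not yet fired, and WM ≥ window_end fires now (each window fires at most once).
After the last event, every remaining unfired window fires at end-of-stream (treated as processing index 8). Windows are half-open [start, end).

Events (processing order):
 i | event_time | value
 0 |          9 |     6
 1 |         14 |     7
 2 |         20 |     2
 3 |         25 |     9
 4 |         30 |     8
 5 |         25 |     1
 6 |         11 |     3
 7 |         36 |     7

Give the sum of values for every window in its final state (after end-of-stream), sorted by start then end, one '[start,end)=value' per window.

[0,10)=6 [6,16)=13 [12,22)=9 [18,28)=11 [24,34)=17 [30,40)=15 [36,46)=7

i=0 t=9 v=6: → [6,16),[0,10); WM=7
i=1 t=14 v=7: → [12,22),[6,16); WM=12; [0,10) fires=6
i=2 t=20 v=2: → [18,28),[12,22); WM=18; [6,16) fires=13
i=3 t=25 v=9: → [24,34),[18,28); WM=23; [12,22) fires=9
i=4 t=30 v=8: → [30,40),[24,34); WM=28; [18,28) fires=11
i=5 t=25 v=1: DROP (t<28-2); WM=28
i=6 t=11 v=3: DROP (t<28-2); WM=28
i=7 t=36 v=7: → [36,46),[30,40); WM=34; [24,34) fires=17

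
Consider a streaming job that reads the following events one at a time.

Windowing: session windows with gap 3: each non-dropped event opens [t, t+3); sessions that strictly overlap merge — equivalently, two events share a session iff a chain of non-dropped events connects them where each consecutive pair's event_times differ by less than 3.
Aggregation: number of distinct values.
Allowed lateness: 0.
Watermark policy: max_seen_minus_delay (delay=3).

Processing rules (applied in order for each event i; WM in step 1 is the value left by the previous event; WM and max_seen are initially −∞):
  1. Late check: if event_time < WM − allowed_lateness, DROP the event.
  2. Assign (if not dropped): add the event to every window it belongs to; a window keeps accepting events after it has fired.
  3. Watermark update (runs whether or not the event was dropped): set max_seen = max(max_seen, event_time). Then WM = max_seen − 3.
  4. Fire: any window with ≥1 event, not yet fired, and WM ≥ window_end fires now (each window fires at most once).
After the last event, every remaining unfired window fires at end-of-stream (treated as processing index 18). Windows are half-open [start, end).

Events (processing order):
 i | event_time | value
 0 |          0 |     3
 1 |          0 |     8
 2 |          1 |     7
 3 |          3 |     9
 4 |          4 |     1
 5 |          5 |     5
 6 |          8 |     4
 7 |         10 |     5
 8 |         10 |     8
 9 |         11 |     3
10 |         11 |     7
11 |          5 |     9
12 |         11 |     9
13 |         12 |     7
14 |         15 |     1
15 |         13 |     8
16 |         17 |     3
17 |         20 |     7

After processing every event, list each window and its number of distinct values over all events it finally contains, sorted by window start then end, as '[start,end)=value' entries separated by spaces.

[0,8)=6 [8,20)=7 [20,23)=1

i=0 t=0 v=3: → [0,3); WM=-3
i=1 t=0 v=8: → [0,3); WM=-3
i=2 t=1 v=7: → [0,4); WM=-2
i=3 t=3 v=9: → [0,6); WM=0
i=4 t=4 v=1: → [0,7); WM=1
i=5 t=5 v=5: → [0,8); WM=2
i=6 t=8 v=4: → [8,11); WM=5
i=7 t=10 v=5: → [8,13); WM=7
i=8 t=10 v=8: → [8,13); WM=7
i=9 t=11 v=3: → [8,14); WM=8
i=10 t=11 v=7: → [8,14); WM=8
i=11 t=5 v=9: DROP (t<8-0); WM=8
i=12 t=11 v=9: → [8,14); WM=8
i=13 t=12 v=7: → [8,15); WM=9
i=14 t=15 v=1: → [15,18); WM=12
i=15 t=13 v=8: → [8,18); WM=12
i=16 t=17 v=3: → [8,20); WM=14
i=17 t=20 v=7: → [20,23); WM=17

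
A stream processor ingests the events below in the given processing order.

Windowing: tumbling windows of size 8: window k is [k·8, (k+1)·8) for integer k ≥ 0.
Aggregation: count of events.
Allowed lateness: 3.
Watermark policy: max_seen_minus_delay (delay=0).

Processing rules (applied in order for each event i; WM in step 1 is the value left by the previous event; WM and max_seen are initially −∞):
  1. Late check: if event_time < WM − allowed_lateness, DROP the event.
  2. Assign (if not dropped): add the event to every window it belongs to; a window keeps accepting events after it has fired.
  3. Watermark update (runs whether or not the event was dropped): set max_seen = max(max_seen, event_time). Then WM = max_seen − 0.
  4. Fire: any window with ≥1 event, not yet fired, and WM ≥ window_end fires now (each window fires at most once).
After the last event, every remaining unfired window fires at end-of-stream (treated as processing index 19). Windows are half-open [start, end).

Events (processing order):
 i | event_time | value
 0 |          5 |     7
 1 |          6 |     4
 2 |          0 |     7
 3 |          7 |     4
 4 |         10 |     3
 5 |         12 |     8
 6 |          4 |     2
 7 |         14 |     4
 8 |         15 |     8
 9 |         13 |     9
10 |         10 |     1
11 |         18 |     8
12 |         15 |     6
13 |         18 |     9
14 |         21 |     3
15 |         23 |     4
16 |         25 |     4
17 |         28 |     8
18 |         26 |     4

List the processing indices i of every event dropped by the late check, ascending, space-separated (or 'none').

i=0 t=5 v=7: → [0,8); WM=5
i=1 t=6 v=4: → [0,8); WM=6
i=2 t=0 v=7: DROP (t<6-3); WM=6
i=3 t=7 v=4: → [0,8); WM=7
i=4 t=10 v=3: → [8,16); WM=10; [0,8) fires=3
i=5 t=12 v=8: → [8,16); WM=12
i=6 t=4 v=2: DROP (t<12-3); WM=12
i=7 t=14 v=4: → [8,16); WM=14
i=8 t=15 v=8: → [8,16); WM=15
i=9 t=13 v=9: → [8,16); WM=15
i=10 t=10 v=1: DROP (t<15-3); WM=15
i=11 t=18 v=8: → [16,24); WM=18; [8,16) fires=5
i=12 t=15 v=6: → [8,16); WM=18
i=13 t=18 v=9: → [16,24); WM=18
i=14 t=21 v=3: → [16,24); WM=21
i=15 t=23 v=4: → [16,24); WM=23
i=16 t=25 v=4: → [24,32); WM=25; [16,24) fires=4
i=17 t=28 v=8: → [24,32); WM=28
i=18 t=26 v=4: → [24,32); WM=28

2 6 10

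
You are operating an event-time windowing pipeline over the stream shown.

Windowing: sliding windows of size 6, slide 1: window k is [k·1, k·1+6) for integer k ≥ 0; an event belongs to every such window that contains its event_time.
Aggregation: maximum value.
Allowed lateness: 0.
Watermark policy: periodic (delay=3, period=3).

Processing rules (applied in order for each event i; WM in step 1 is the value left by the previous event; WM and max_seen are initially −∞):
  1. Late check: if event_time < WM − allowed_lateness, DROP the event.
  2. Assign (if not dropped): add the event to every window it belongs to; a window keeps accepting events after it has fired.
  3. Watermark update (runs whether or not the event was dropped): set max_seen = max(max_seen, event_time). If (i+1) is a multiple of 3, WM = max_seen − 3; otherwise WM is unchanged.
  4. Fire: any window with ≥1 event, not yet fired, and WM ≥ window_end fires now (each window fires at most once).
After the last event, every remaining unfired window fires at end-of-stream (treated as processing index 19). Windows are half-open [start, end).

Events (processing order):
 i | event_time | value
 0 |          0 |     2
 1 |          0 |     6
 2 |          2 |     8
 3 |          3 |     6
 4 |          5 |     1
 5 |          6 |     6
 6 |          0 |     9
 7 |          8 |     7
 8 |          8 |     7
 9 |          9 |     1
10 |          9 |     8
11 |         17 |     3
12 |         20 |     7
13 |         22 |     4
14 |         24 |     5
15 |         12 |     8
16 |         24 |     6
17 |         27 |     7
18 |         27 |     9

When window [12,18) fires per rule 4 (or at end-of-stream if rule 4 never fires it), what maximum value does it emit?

i=0 t=0 v=2: → [0,6); WM=−∞
i=1 t=0 v=6: → [0,6); WM=−∞
i=2 t=2 v=8: → [2,8),[1,7),[0,6); WM=-1
i=3 t=3 v=6: → [3,9),[2,8),[1,7),[0,6); WM=-1
i=4 t=5 v=1: → [5,11),[4,10),[3,9),[2,8),[1,7),[0,6); WM=-1
i=5 t=6 v=6: → [6,12),[5,11),[4,10),[3,9),[2,8),[1,7); WM=3
i=6 t=0 v=9: DROP (t<3-0); WM=3
i=7 t=8 v=7: → [8,14),[7,13),[6,12),[5,11),[4,10),[3,9); WM=3
i=8 t=8 v=7: → [8,14),[7,13),[6,12),[5,11),[4,10),[3,9); WM=5
i=9 t=9 v=1: → [9,15),[8,14),[7,13),[6,12),[5,11),[4,10); WM=5
i=10 t=9 v=8: → [9,15),[8,14),[7,13),[6,12),[5,11),[4,10); WM=5
i=11 t=17 v=3: → [17,23),[16,22),[15,21),[14,20),[13,19),[12,18); WM=14; [0,6) fires=8 [1,7) fires=8 [2,8) fires=8 [3,9) fires=7 [4,10) fires=8 [5,11) fires=8 [6,12) fires=8 [7,13) fires=8 [8,14) fires=8
i=12 t=20 v=7: → [20,26),[19,25),[18,24),[17,23),[16,22),[15,21); WM=14
i=13 t=22 v=4: → [22,28),[21,27),[20,26),[19,25),[18,24),[17,23); WM=14
i=14 t=24 v=5: → [24,30),[23,29),[22,28),[21,27),[20,26),[19,25); WM=21; [9,15) fires=8 [12,18) fires=3 [13,19) fires=3 [14,20) fires=3 [15,21) fires=7
i=15 t=12 v=8: DROP (t<21-0); WM=21
i=16 t=24 v=6: → [24,30),[23,29),[22,28),[21,27),[20,26),[19,25); WM=21
i=17 t=27 v=7: → [27,33),[26,32),[25,31),[24,30),[23,29),[22,28); WM=24; [16,22) fires=7 [17,23) fires=7 [18,24) fires=7
i=18 t=27 v=9: → [27,33),[26,32),[25,31),[24,30),[23,29),[22,28); WM=24

3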